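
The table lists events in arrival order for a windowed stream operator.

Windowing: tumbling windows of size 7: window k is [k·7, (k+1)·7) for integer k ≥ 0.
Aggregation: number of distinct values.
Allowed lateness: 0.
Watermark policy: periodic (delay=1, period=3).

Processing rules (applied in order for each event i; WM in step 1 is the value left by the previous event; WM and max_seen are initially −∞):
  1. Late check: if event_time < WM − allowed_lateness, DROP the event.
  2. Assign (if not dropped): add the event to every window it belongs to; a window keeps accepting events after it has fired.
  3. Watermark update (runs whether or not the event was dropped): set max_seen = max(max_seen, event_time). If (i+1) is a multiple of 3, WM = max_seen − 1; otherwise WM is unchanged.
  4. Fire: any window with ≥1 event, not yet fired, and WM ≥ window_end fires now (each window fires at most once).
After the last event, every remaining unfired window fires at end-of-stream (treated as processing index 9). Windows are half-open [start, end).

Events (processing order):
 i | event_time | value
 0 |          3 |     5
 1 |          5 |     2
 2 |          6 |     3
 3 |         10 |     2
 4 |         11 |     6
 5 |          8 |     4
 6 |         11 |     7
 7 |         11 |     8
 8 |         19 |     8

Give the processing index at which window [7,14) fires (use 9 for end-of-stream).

i=0 t=3 v=5: → [0,7); WM=−∞
i=1 t=5 v=2: → [0,7); WM=−∞
i=2 t=6 v=3: → [0,7); WM=5
i=3 t=10 v=2: → [7,14); WM=5
i=4 t=11 v=6: → [7,14); WM=5
i=5 t=8 v=4: → [7,14); WM=10; [0,7) fires=3
i=6 t=11 v=7: → [7,14); WM=10
i=7 t=11 v=8: → [7,14); WM=10
i=8 t=19 v=8: → [14,21); WM=18; [7,14) fires=5

8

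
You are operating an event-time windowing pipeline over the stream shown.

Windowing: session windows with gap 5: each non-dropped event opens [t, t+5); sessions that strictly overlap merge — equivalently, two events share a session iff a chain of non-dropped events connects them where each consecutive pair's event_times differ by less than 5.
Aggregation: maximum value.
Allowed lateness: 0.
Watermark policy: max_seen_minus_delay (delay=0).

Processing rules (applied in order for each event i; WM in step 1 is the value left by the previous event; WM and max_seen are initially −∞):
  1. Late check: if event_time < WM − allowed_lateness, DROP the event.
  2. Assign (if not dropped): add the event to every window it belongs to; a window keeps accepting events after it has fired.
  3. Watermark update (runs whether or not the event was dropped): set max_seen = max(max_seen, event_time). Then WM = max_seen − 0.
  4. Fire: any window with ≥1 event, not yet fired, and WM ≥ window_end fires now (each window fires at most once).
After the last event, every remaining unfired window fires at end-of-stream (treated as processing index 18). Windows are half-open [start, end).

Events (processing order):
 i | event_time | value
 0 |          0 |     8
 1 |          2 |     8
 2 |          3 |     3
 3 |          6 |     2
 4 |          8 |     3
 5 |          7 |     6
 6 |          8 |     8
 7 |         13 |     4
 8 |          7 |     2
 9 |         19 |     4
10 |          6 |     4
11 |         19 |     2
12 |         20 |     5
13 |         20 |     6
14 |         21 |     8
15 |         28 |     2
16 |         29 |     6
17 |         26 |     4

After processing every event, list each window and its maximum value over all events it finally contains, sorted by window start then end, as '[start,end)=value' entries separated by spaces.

[0,13)=8 [13,18)=4 [19,26)=8 [28,34)=6

i=0 t=0 v=8: → [0,5); WM=0
i=1 t=2 v=8: → [0,7); WM=2
i=2 t=3 v=3: → [0,8); WM=3
i=3 t=6 v=2: → [0,11); WM=6
i=4 t=8 v=3: → [0,13); WM=8
i=5 t=7 v=6: DROP (t<8-0); WM=8
i=6 t=8 v=8: → [0,13); WM=8
i=7 t=13 v=4: → [13,18); WM=13
i=8 t=7 v=2: DROP (t<13-0); WM=13
i=9 t=19 v=4: → [19,24); WM=19
i=10 t=6 v=4: DROP (t<19-0); WM=19
i=11 t=19 v=2: → [19,24); WM=19
i=12 t=20 v=5: → [19,25); WM=20
i=13 t=20 v=6: → [19,25); WM=20
i=14 t=21 v=8: → [19,26); WM=21
i=15 t=28 v=2: → [28,33); WM=28
i=16 t=29 v=6: → [28,34); WM=29
i=17 t=26 v=4: DROP (t<29-0); WM=29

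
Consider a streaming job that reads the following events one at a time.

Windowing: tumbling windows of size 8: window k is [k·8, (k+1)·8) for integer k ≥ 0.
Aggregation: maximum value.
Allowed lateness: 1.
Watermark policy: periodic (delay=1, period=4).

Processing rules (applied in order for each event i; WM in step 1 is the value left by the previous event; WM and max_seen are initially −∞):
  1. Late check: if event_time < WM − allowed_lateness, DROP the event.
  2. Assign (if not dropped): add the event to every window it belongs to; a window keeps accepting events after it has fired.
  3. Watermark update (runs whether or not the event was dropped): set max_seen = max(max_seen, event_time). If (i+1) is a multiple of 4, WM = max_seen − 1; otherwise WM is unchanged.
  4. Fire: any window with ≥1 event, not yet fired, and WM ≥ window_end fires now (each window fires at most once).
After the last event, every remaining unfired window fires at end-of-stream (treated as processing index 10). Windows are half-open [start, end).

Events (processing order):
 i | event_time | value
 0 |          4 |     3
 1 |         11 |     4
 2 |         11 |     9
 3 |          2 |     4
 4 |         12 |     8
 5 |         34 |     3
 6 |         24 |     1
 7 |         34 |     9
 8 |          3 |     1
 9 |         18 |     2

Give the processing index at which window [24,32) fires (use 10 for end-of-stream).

7

i=0 t=4 v=3: → [0,8); WM=−∞
i=1 t=11 v=4: → [8,16); WM=−∞
i=2 t=11 v=9: → [8,16); WM=−∞
i=3 t=2 v=4: → [0,8); WM=10; [0,8) fires=4
i=4 t=12 v=8: → [8,16); WM=10
i=5 t=34 v=3: → [32,40); WM=10
i=6 t=24 v=1: → [24,32); WM=10
i=7 t=34 v=9: → [32,40); WM=33; [8,16) fires=9 [24,32) fires=1
i=8 t=3 v=1: DROP (t<33-1); WM=33
i=9 t=18 v=2: DROP (t<33-1); WM=33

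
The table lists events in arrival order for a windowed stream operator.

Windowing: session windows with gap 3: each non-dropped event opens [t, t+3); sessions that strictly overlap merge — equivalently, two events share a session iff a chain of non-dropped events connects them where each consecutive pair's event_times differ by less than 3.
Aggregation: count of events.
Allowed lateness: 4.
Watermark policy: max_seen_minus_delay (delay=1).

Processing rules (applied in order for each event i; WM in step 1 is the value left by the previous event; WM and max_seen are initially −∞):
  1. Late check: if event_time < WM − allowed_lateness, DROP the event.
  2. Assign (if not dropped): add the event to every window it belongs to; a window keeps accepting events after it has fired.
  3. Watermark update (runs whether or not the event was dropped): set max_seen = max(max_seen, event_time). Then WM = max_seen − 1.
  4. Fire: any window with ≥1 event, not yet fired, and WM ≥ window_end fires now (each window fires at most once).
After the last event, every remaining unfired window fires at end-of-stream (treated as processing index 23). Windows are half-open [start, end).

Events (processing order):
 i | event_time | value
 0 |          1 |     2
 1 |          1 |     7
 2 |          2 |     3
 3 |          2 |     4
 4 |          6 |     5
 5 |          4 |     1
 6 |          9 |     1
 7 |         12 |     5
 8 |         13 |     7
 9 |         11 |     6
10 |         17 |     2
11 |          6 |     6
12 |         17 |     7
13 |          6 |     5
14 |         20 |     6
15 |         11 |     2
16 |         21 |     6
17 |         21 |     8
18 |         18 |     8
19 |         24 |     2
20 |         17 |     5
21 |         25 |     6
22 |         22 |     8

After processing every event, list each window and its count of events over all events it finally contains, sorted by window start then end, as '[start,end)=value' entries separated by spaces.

[1,9)=6 [9,16)=4 [17,28)=9

i=0 t=1 v=2: → [1,4); WM=0
i=1 t=1 v=7: → [1,4); WM=0
i=2 t=2 v=3: → [1,5); WM=1
i=3 t=2 v=4: → [1,5); WM=1
i=4 t=6 v=5: → [6,9); WM=5
i=5 t=4 v=1: → [1,9); WM=5
i=6 t=9 v=1: → [9,12); WM=8
i=7 t=12 v=5: → [12,15); WM=11
i=8 t=13 v=7: → [12,16); WM=12
i=9 t=11 v=6: → [9,16); WM=12
i=10 t=17 v=2: → [17,20); WM=16
i=11 t=6 v=6: DROP (t<16-4); WM=16
i=12 t=17 v=7: → [17,20); WM=16
i=13 t=6 v=5: DROP (t<16-4); WM=16
i=14 t=20 v=6: → [20,23); WM=19
i=15 t=11 v=2: DROP (t<19-4); WM=19
i=16 t=21 v=6: → [20,24); WM=20
i=17 t=21 v=8: → [20,24); WM=20
i=18 t=18 v=8: → [17,24); WM=20
i=19 t=24 v=2: → [24,27); WM=23
i=20 t=17 v=5: DROP (t<23-4); WM=23
i=21 t=25 v=6: → [24,28); WM=24
i=22 t=22 v=8: → [17,28); WM=24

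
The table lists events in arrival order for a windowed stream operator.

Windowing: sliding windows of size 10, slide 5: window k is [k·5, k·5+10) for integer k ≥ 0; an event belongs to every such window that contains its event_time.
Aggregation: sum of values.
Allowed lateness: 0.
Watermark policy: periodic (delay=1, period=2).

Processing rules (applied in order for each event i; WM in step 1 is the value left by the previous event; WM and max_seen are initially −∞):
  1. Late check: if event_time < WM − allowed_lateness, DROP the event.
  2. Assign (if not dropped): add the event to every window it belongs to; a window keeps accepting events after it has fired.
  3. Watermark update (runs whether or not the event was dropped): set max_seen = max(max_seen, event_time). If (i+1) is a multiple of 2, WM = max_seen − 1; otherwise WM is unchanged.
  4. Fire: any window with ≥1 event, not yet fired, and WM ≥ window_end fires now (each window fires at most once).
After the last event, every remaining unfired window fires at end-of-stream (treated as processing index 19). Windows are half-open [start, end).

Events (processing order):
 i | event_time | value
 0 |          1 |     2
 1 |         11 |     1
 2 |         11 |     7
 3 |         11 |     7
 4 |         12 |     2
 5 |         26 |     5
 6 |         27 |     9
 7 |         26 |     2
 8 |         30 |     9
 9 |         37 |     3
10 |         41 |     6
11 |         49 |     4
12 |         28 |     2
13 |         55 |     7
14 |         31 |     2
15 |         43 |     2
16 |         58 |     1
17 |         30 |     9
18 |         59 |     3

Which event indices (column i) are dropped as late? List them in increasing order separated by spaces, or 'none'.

12 14 15 17

i=0 t=1 v=2: → [0,10); WM=−∞
i=1 t=11 v=1: → [10,20),[5,15); WM=10; [0,10) fires=2
i=2 t=11 v=7: → [10,20),[5,15); WM=10
i=3 t=11 v=7: → [10,20),[5,15); WM=10
i=4 t=12 v=2: → [10,20),[5,15); WM=10
i=5 t=26 v=5: → [25,35),[20,30); WM=25; [5,15) fires=17 [10,20) fires=17
i=6 t=27 v=9: → [25,35),[20,30); WM=25
i=7 t=26 v=2: → [25,35),[20,30); WM=26
i=8 t=30 v=9: → [30,40),[25,35); WM=26
i=9 t=37 v=3: → [35,45),[30,40); WM=36; [20,30) fires=16 [25,35) fires=25
i=10 t=41 v=6: → [40,50),[35,45); WM=36
i=11 t=49 v=4: → [45,55),[40,50); WM=48; [30,40) fires=12 [35,45) fires=9
i=12 t=28 v=2: DROP (t<48-0); WM=48
i=13 t=55 v=7: → [55,65),[50,60); WM=54; [40,50) fires=10
i=14 t=31 v=2: DROP (t<54-0); WM=54
i=15 t=43 v=2: DROP (t<54-0); WM=54
i=16 t=58 v=1: → [55,65),[50,60); WM=54
i=17 t=30 v=9: DROP (t<54-0); WM=57; [45,55) fires=4
i=18 t=59 v=3: → [55,65),[50,60); WM=57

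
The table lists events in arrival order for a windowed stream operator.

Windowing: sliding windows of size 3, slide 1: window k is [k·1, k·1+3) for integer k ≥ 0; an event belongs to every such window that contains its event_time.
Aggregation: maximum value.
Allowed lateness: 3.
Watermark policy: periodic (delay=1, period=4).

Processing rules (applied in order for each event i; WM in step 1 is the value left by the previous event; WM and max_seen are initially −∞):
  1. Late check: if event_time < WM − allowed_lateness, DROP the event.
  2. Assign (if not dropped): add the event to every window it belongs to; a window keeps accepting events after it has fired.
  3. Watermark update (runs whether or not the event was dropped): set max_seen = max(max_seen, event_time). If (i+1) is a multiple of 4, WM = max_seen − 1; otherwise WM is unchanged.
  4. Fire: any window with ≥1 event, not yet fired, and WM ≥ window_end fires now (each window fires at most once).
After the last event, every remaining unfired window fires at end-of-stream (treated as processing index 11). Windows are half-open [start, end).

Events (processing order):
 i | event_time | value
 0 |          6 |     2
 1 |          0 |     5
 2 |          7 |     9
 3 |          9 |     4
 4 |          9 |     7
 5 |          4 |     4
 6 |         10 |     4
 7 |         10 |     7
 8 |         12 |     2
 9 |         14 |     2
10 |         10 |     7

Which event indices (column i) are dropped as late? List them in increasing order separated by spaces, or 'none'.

i=0 t=6 v=2: → [6,9),[5,8),[4,7); WM=−∞
i=1 t=0 v=5: → [0,3); WM=−∞
i=2 t=7 v=9: → [7,10),[6,9),[5,8); WM=−∞
i=3 t=9 v=4: → [9,12),[8,11),[7,10); WM=8; [0,3) fires=5 [4,7) fires=2 [5,8) fires=9
i=4 t=9 v=7: → [9,12),[8,11),[7,10); WM=8
i=5 t=4 v=4: DROP (t<8-3); WM=8
i=6 t=10 v=4: → [10,13),[9,12),[8,11); WM=8
i=7 t=10 v=7: → [10,13),[9,12),[8,11); WM=9; [6,9) fires=9
i=8 t=12 v=2: → [12,15),[11,14),[10,13); WM=9
i=9 t=14 v=2: → [14,17),[13,16),[12,15); WM=9
i=10 t=10 v=7: → [10,13),[9,12),[8,11); WM=9

5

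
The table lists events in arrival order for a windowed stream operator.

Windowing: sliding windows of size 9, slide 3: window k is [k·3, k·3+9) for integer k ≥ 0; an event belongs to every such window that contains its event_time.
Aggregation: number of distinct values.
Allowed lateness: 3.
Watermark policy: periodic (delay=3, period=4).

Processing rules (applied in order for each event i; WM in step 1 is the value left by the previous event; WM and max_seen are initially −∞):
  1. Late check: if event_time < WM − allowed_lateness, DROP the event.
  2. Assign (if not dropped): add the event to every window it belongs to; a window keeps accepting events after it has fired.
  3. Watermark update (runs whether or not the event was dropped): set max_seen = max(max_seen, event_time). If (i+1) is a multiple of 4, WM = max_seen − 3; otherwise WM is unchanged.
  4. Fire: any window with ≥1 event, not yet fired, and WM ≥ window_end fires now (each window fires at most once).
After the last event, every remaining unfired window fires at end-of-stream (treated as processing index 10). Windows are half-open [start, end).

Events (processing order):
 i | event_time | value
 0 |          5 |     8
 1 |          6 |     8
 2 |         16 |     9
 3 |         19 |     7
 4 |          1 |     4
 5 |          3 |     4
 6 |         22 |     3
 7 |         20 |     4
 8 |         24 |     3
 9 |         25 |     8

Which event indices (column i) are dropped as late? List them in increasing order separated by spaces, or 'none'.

4 5

i=0 t=5 v=8: → [3,12),[0,9); WM=−∞
i=1 t=6 v=8: → [6,15),[3,12),[0,9); WM=−∞
i=2 t=16 v=9: → [15,24),[12,21),[9,18); WM=−∞
i=3 t=19 v=7: → [18,27),[15,24),[12,21); WM=16; [0,9) fires=1 [3,12) fires=1 [6,15) fires=1
i=4 t=1 v=4: DROP (t<16-3); WM=16
i=5 t=3 v=4: DROP (t<16-3); WM=16
i=6 t=22 v=3: → [21,30),[18,27),[15,24); WM=16
i=7 t=20 v=4: → [18,27),[15,24),[12,21); WM=19; [9,18) fires=1
i=8 t=24 v=3: → [24,33),[21,30),[18,27); WM=19
i=9 t=25 v=8: → [24,33),[21,30),[18,27); WM=19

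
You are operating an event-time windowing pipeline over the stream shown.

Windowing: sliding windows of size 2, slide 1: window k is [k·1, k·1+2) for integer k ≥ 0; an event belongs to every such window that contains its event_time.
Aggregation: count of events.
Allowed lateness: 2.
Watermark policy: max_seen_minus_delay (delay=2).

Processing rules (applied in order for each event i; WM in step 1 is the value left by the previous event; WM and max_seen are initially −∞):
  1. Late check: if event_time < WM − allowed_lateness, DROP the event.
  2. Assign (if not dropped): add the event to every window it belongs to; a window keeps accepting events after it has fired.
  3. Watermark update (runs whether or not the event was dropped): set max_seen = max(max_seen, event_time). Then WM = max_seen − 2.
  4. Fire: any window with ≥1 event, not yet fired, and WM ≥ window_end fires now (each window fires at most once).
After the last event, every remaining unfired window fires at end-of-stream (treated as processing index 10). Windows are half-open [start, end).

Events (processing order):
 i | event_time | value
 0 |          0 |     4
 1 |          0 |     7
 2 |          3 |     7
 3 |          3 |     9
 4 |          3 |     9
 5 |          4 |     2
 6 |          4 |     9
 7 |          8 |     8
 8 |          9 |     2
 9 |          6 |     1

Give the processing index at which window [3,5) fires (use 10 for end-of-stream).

i=0 t=0 v=4: → [0,2); WM=-2
i=1 t=0 v=7: → [0,2); WM=-2
i=2 t=3 v=7: → [3,5),[2,4); WM=1
i=3 t=3 v=9: → [3,5),[2,4); WM=1
i=4 t=3 v=9: → [3,5),[2,4); WM=1
i=5 t=4 v=2: → [4,6),[3,5); WM=2; [0,2) fires=2
i=6 t=4 v=9: → [4,6),[3,5); WM=2
i=7 t=8 v=8: → [8,10),[7,9); WM=6; [2,4) fires=3 [3,5) fires=5 [4,6) fires=2
i=8 t=9 v=2: → [9,11),[8,10); WM=7
i=9 t=6 v=1: → [6,8),[5,7); WM=7; [5,7) fires=1

7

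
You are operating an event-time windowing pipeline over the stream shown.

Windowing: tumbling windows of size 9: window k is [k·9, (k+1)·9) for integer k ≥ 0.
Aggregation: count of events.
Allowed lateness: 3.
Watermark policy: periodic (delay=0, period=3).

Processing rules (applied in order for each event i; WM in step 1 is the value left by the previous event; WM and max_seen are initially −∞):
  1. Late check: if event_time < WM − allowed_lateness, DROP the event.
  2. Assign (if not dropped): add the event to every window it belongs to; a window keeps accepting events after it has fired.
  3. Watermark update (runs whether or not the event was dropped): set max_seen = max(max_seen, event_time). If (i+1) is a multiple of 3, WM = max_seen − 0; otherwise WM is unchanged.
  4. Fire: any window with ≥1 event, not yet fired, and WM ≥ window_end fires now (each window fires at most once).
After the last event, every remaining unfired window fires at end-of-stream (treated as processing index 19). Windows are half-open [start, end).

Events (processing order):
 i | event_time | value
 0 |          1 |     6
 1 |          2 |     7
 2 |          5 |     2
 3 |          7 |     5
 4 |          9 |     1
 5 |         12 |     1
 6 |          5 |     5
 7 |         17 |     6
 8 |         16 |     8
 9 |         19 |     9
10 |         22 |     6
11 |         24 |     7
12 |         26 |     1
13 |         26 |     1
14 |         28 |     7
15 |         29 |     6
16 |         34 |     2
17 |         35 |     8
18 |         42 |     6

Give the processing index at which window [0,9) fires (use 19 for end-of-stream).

5

i=0 t=1 v=6: → [0,9); WM=−∞
i=1 t=2 v=7: → [0,9); WM=−∞
i=2 t=5 v=2: → [0,9); WM=5
i=3 t=7 v=5: → [0,9); WM=5
i=4 t=9 v=1: → [9,18); WM=5
i=5 t=12 v=1: → [9,18); WM=12; [0,9) fires=4
i=6 t=5 v=5: DROP (t<12-3); WM=12
i=7 t=17 v=6: → [9,18); WM=12
i=8 t=16 v=8: → [9,18); WM=17
i=9 t=19 v=9: → [18,27); WM=17
i=10 t=22 v=6: → [18,27); WM=17
i=11 t=24 v=7: → [18,27); WM=24; [9,18) fires=4
i=12 t=26 v=1: → [18,27); WM=24
i=13 t=26 v=1: → [18,27); WM=24
i=14 t=28 v=7: → [27,36); WM=28; [18,27) fires=5
i=15 t=29 v=6: → [27,36); WM=28
i=16 t=34 v=2: → [27,36); WM=28
i=17 t=35 v=8: → [27,36); WM=35
i=18 t=42 v=6: → [36,45); WM=35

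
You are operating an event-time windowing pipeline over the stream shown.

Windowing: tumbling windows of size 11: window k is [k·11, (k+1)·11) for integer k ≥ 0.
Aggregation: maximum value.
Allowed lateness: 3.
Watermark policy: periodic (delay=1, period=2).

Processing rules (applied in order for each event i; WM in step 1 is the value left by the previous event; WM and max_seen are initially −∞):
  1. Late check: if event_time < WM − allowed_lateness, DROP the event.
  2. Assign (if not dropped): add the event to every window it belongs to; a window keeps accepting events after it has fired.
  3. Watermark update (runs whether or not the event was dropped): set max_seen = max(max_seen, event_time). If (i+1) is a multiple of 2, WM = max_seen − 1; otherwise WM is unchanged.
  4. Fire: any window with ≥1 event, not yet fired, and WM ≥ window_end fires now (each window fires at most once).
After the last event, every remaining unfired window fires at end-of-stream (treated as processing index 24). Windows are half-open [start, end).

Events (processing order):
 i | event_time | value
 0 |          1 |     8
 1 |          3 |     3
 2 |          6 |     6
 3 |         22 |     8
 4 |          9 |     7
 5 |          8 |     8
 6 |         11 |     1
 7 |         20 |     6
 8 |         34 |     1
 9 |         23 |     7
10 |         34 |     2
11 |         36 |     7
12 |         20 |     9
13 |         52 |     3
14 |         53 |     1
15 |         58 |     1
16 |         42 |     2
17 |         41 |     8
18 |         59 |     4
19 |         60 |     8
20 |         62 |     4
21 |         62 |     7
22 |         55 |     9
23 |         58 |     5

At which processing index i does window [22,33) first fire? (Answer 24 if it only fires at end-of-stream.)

9

i=0 t=1 v=8: → [0,11); WM=−∞
i=1 t=3 v=3: → [0,11); WM=2
i=2 t=6 v=6: → [0,11); WM=2
i=3 t=22 v=8: → [22,33); WM=21; [0,11) fires=8
i=4 t=9 v=7: DROP (t<21-3); WM=21
i=5 t=8 v=8: DROP (t<21-3); WM=21
i=6 t=11 v=1: DROP (t<21-3); WM=21
i=7 t=20 v=6: → [11,22); WM=21
i=8 t=34 v=1: → [33,44); WM=21
i=9 t=23 v=7: → [22,33); WM=33; [11,22) fires=6 [22,33) fires=8
i=10 t=34 v=2: → [33,44); WM=33
i=11 t=36 v=7: → [33,44); WM=35
i=12 t=20 v=9: DROP (t<35-3); WM=35
i=13 t=52 v=3: → [44,55); WM=51; [33,44) fires=7
i=14 t=53 v=1: → [44,55); WM=51
i=15 t=58 v=1: → [55,66); WM=57; [44,55) fires=3
i=16 t=42 v=2: DROP (t<57-3); WM=57
i=17 t=41 v=8: DROP (t<57-3); WM=57
i=18 t=59 v=4: → [55,66); WM=57
i=19 t=60 v=8: → [55,66); WM=59
i=20 t=62 v=4: → [55,66); WM=59
i=21 t=62 v=7: → [55,66); WM=61
i=22 t=55 v=9: DROP (t<61-3); WM=61
i=23 t=58 v=5: → [55,66); WM=61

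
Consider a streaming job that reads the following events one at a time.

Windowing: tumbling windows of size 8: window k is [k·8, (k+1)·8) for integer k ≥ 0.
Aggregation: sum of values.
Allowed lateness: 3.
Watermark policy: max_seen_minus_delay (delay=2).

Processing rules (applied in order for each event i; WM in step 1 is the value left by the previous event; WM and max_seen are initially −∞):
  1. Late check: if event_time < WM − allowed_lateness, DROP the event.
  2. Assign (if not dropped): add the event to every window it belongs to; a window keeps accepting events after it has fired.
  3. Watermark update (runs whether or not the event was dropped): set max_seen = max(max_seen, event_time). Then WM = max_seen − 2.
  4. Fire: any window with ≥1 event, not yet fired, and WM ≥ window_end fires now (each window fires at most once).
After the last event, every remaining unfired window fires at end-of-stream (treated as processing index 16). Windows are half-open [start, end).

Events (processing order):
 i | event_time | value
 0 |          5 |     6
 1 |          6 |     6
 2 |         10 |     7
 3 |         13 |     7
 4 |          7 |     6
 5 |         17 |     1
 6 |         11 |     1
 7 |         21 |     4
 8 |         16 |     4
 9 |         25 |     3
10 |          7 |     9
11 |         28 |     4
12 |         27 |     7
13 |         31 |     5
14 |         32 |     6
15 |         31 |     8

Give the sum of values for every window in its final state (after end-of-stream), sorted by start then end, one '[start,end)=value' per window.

i=0 t=5 v=6: → [0,8); WM=3
i=1 t=6 v=6: → [0,8); WM=4
i=2 t=10 v=7: → [8,16); WM=8; [0,8) fires=12
i=3 t=13 v=7: → [8,16); WM=11
i=4 t=7 v=6: DROP (t<11-3); WM=11
i=5 t=17 v=1: → [16,24); WM=15
i=6 t=11 v=1: DROP (t<15-3); WM=15
i=7 t=21 v=4: → [16,24); WM=19; [8,16) fires=14
i=8 t=16 v=4: → [16,24); WM=19
i=9 t=25 v=3: → [24,32); WM=23
i=10 t=7 v=9: DROP (t<23-3); WM=23
i=11 t=28 v=4: → [24,32); WM=26; [16,24) fires=9
i=12 t=27 v=7: → [24,32); WM=26
i=13 t=31 v=5: → [24,32); WM=29
i=14 t=32 v=6: → [32,40); WM=30
i=15 t=31 v=8: → [24,32); WM=30

[0,8)=12 [8,16)=14 [16,24)=9 [24,32)=27 [32,40)=6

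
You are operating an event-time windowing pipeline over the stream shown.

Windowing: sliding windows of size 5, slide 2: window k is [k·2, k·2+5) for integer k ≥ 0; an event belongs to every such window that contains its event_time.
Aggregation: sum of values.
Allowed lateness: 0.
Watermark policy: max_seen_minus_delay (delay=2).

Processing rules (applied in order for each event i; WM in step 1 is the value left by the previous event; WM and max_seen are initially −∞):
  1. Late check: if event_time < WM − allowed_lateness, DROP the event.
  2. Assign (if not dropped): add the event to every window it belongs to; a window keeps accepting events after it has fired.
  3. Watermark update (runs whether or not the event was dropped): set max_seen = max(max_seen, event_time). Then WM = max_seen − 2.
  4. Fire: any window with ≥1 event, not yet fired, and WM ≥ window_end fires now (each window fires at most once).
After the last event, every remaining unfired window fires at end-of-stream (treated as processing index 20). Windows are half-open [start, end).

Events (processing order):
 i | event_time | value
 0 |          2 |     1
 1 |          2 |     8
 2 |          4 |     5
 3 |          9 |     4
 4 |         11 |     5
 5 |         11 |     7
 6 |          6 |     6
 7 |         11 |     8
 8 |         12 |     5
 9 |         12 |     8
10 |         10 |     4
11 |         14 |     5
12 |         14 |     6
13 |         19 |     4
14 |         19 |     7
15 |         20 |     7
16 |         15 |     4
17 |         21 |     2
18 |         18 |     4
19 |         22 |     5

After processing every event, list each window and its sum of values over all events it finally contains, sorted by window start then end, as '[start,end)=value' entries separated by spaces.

[0,5)=14 [2,7)=14 [4,9)=5 [6,11)=8 [8,13)=41 [10,15)=48 [12,17)=24 [14,19)=11 [16,21)=18 [18,23)=25 [20,25)=14 [22,27)=5

i=0 t=2 v=1: → [2,7),[0,5); WM=0
i=1 t=2 v=8: → [2,7),[0,5); WM=0
i=2 t=4 v=5: → [4,9),[2,7),[0,5); WM=2
i=3 t=9 v=4: → [8,13),[6,11); WM=7; [0,5) fires=14 [2,7) fires=14
i=4 t=11 v=5: → [10,15),[8,13); WM=9; [4,9) fires=5
i=5 t=11 v=7: → [10,15),[8,13); WM=9
i=6 t=6 v=6: DROP (t<9-0); WM=9
i=7 t=11 v=8: → [10,15),[8,13); WM=9
i=8 t=12 v=5: → [12,17),[10,15),[8,13); WM=10
i=9 t=12 v=8: → [12,17),[10,15),[8,13); WM=10
i=10 t=10 v=4: → [10,15),[8,13),[6,11); WM=10
i=11 t=14 v=5: → [14,19),[12,17),[10,15); WM=12; [6,11) fires=8
i=12 t=14 v=6: → [14,19),[12,17),[10,15); WM=12
i=13 t=19 v=4: → [18,23),[16,21); WM=17; [8,13) fires=41 [10,15) fires=48 [12,17) fires=24
i=14 t=19 v=7: → [18,23),[16,21); WM=17
i=15 t=20 v=7: → [20,25),[18,23),[16,21); WM=18
i=16 t=15 v=4: DROP (t<18-0); WM=18
i=17 t=21 v=2: → [20,25),[18,23); WM=19; [14,19) fires=11
i=18 t=18 v=4: DROP (t<19-0); WM=19
i=19 t=22 v=5: → [22,27),[20,25),[18,23); WM=20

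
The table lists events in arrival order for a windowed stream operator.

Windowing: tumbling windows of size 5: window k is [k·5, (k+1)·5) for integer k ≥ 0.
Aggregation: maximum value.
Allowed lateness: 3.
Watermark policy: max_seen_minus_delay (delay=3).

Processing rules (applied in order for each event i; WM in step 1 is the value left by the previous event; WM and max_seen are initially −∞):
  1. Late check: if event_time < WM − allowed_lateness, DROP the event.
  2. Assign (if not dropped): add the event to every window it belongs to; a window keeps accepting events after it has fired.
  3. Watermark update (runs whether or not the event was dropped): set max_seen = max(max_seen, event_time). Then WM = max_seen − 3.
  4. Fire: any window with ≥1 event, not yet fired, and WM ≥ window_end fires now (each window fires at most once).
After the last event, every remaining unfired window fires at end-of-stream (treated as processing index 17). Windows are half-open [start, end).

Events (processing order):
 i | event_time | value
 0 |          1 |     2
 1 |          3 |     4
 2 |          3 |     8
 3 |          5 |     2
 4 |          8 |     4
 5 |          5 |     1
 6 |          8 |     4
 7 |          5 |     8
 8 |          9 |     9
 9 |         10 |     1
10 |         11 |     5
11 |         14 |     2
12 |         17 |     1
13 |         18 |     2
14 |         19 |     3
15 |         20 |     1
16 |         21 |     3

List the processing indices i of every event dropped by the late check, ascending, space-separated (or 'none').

i=0 t=1 v=2: → [0,5); WM=-2
i=1 t=3 v=4: → [0,5); WM=0
i=2 t=3 v=8: → [0,5); WM=0
i=3 t=5 v=2: → [5,10); WM=2
i=4 t=8 v=4: → [5,10); WM=5; [0,5) fires=8
i=5 t=5 v=1: → [5,10); WM=5
i=6 t=8 v=4: → [5,10); WM=5
i=7 t=5 v=8: → [5,10); WM=5
i=8 t=9 v=9: → [5,10); WM=6
i=9 t=10 v=1: → [10,15); WM=7
i=10 t=11 v=5: → [10,15); WM=8
i=11 t=14 v=2: → [10,15); WM=11; [5,10) fires=9
i=12 t=17 v=1: → [15,20); WM=14
i=13 t=18 v=2: → [15,20); WM=15; [10,15) fires=5
i=14 t=19 v=3: → [15,20); WM=16
i=15 t=20 v=1: → [20,25); WM=17
i=16 t=21 v=3: → [20,25); WM=18

none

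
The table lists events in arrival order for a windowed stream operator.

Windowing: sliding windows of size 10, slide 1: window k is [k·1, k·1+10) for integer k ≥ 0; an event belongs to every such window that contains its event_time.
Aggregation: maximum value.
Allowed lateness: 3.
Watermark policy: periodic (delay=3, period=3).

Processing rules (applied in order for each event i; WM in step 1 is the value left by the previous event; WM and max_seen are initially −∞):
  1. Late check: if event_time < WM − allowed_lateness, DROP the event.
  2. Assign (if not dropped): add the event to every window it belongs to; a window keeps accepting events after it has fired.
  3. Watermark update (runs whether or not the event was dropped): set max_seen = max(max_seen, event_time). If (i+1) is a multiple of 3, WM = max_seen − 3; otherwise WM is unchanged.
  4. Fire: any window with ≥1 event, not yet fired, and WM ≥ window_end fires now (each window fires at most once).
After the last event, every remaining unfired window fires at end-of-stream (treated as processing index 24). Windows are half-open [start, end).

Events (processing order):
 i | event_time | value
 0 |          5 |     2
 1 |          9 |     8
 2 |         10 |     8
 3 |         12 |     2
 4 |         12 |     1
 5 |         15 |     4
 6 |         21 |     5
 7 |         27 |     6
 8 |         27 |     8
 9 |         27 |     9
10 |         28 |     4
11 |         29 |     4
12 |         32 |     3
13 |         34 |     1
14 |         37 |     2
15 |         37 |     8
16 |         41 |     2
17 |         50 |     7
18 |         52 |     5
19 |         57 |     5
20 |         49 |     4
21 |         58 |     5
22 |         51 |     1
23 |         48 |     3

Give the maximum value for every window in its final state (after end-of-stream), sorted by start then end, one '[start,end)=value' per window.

i=0 t=5 v=2: → [5,15),[4,14),[3,13),[2,12),[1,11),[0,10); WM=−∞
i=1 t=9 v=8: → [9,19),[8,18),[7,17),[6,16),[5,15),[4,14),[3,13),[2,12),[1,11),[0,10); WM=−∞
i=2 t=10 v=8: → [10,20),[9,19),[8,18),[7,17),[6,16),[5,15),[4,14),[3,13),[2,12),[1,11); WM=7
i=3 t=12 v=2: → [12,22),[11,21),[10,20),[9,19),[8,18),[7,17),[6,16),[5,15),[4,14),[3,13); WM=7
i=4 t=12 v=1: → [12,22),[11,21),[10,20),[9,19),[8,18),[7,17),[6,16),[5,15),[4,14),[3,13); WM=7
i=5 t=15 v=4: → [15,25),[14,24),[13,23),[12,22),[11,21),[10,20),[9,19),[8,18),[7,17),[6,16); WM=12; [0,10) fires=8 [1,11) fires=8 [2,12) fires=8
i=6 t=21 v=5: → [21,31),[20,30),[19,29),[18,28),[17,27),[16,26),[15,25),[14,24),[13,23),[12,22); WM=12
i=7 t=27 v=6: → [27,37),[26,36),[25,35),[24,34),[23,33),[22,32),[21,31),[20,30),[19,29),[18,28); WM=12
i=8 t=27 v=8: → [27,37),[26,36),[25,35),[24,34),[23,33),[22,32),[21,31),[20,30),[19,29),[18,28); WM=24; [3,13) fires=8 [4,14) fires=8 [5,15) fires=8 [6,16) fires=8 [7,17) fires=8 [8,18) fires=8 [9,19) fires=8 [10,20) fires=8 [11,21) fires=4 [12,22) fires=5 [13,23) fires=5 [14,24) fires=5
i=9 t=27 v=9: → [27,37),[26,36),[25,35),[24,34),[23,33),[22,32),[21,31),[20,30),[19,29),[18,28); WM=24
i=10 t=28 v=4: → [28,38),[27,37),[26,36),[25,35),[24,34),[23,33),[22,32),[21,31),[20,30),[19,29); WM=24
i=11 t=29 v=4: → [29,39),[28,38),[27,37),[26,36),[25,35),[24,34),[23,33),[22,32),[21,31),[20,30); WM=26; [15,25) fires=5 [16,26) fires=5
i=12 t=32 v=3: → [32,42),[31,41),[30,40),[29,39),[28,38),[27,37),[26,36),[25,35),[24,34),[23,33); WM=26
i=13 t=34 v=1: → [34,44),[33,43),[32,42),[31,41),[30,40),[29,39),[28,38),[27,37),[26,36),[25,35); WM=26
i=14 t=37 v=2: → [37,47),[36,46),[35,45),[34,44),[33,43),[32,42),[31,41),[30,40),[29,39),[28,38); WM=34; [17,27) fires=5 [18,28) fires=9 [19,29) fires=9 [20,30) fires=9 [21,31) fires=9 [22,32) fires=9 [23,33) fires=9 [24,34) fires=9
i=15 t=37 v=8: → [37,47),[36,46),[35,45),[34,44),[33,43),[32,42),[31,41),[30,40),[29,39),[28,38); WM=34
i=16 t=41 v=2: → [41,51),[40,50),[39,49),[38,48),[37,47),[36,46),[35,45),[34,44),[33,43),[32,42); WM=34
i=17 t=50 v=7: → [50,60),[49,59),[48,58),[47,57),[46,56),[45,55),[44,54),[43,53),[42,52),[41,51); WM=47; [25,35) fires=9 [26,36) fires=9 [27,37) fires=9 [28,38) fires=8 [29,39) fires=8 [30,40) fires=8 [31,41) fires=8 [32,42) fires=8 [33,43) fires=8 [34,44) fires=8 [35,45) fires=8 [36,46) fires=8 [37,47) fires=8
i=18 t=52 v=5: → [52,62),[51,61),[50,60),[49,59),[48,58),[47,57),[46,56),[45,55),[44,54),[43,53); WM=47
i=19 t=57 v=5: → [57,67),[56,66),[55,65),[54,64),[53,63),[52,62),[51,61),[50,60),[49,59),[48,58); WM=47
i=20 t=49 v=4: → [49,59),[48,58),[47,57),[46,56),[45,55),[44,54),[43,53),[42,52),[41,51),[40,50); WM=54; [38,48) fires=2 [39,49) fires=2 [40,50) fires=4 [41,51) fires=7 [42,52) fires=7 [43,53) fires=7 [44,54) fires=7
i=21 t=58 v=5: → [58,68),[57,67),[56,66),[55,65),[54,64),[53,63),[52,62),[51,61),[50,60),[49,59); WM=54
i=22 t=51 v=1: → [51,61),[50,60),[49,59),[48,58),[47,57),[46,56),[45,55),[44,54),[43,53),[42,52); WM=54
i=23 t=48 v=3: DROP (t<54-3); WM=55; [45,55) fires=7

[0,10)=8 [1,11)=8 [2,12)=8 [3,13)=8 [4,14)=8 [5,15)=8 [6,16)=8 [7,17)=8 [8,18)=8 [9,19)=8 [10,20)=8 [11,21)=4 [12,22)=5 [13,23)=5 [14,24)=5 [15,25)=5 [16,26)=5 [17,27)=5 [18,28)=9 [19,29)=9 [20,30)=9 [21,31)=9 [22,32)=9 [23,33)=9 [24,34)=9 [25,35)=9 [26,36)=9 [27,37)=9 [28,38)=8 [29,39)=8 [30,40)=8 [31,41)=8 [32,42)=8 [33,43)=8 [34,44)=8 [35,45)=8 [36,46)=8 [37,47)=8 [38,48)=2 [39,49)=2 [40,50)=4 [41,51)=7 [42,52)=7 [43,53)=7 [44,54)=7 [45,55)=7 [46,56)=7 [47,57)=7 [48,58)=7 [49,59)=7 [50,60)=7 [51,61)=5 [52,62)=5 [53,63)=5 [54,64)=5 [55,65)=5 [56,66)=5 [57,67)=5 [58,68)=5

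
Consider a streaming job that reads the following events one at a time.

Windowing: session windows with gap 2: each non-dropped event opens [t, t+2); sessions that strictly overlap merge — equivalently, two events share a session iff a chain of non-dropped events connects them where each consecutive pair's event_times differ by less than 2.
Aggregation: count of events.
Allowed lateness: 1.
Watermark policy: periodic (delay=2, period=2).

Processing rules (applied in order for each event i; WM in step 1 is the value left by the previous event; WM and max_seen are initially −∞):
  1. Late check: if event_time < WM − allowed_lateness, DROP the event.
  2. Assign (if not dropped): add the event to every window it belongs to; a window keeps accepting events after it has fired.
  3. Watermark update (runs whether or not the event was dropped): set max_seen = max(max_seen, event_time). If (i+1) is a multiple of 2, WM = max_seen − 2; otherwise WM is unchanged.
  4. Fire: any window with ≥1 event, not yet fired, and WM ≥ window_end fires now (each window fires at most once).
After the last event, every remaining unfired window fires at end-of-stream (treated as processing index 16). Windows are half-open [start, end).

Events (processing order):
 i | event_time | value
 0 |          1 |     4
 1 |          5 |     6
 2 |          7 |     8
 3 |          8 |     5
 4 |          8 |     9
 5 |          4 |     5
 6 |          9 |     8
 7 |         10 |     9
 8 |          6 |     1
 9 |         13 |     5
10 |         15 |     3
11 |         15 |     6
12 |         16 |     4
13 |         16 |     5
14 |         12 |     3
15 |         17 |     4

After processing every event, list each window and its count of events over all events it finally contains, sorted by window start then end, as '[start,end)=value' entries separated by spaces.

i=0 t=1 v=4: → [1,3); WM=−∞
i=1 t=5 v=6: → [5,7); WM=3
i=2 t=7 v=8: → [7,9); WM=3
i=3 t=8 v=5: → [7,10); WM=6
i=4 t=8 v=9: → [7,10); WM=6
i=5 t=4 v=5: DROP (t<6-1); WM=6
i=6 t=9 v=8: → [7,11); WM=6
i=7 t=10 v=9: → [7,12); WM=8
i=8 t=6 v=1: DROP (t<8-1); WM=8
i=9 t=13 v=5: → [13,15); WM=11
i=10 t=15 v=3: → [15,17); WM=11
i=11 t=15 v=6: → [15,17); WM=13
i=12 t=16 v=4: → [15,18); WM=13
i=13 t=16 v=5: → [15,18); WM=14
i=14 t=12 v=3: DROP (t<14-1); WM=14
i=15 t=17 v=4: → [15,19); WM=15

[1,3)=1 [5,7)=1 [7,12)=5 [13,15)=1 [15,19)=5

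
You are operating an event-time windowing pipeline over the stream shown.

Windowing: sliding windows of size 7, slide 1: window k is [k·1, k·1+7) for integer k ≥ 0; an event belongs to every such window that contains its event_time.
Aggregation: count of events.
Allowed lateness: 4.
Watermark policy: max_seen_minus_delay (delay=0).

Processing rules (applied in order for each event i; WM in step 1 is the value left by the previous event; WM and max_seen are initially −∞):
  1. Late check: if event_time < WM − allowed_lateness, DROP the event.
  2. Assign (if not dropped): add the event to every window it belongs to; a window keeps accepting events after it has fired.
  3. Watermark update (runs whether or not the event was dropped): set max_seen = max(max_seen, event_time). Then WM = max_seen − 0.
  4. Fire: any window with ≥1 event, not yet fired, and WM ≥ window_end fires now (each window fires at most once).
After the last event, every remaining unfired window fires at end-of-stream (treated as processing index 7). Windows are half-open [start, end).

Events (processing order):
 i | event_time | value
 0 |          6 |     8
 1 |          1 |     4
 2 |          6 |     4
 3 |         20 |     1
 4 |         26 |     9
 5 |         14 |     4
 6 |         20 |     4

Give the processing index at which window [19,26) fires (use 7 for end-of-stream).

4

i=0 t=6 v=8: → [6,13),[5,12),[4,11),[3,10),[2,9),[1,8),[0,7); WM=6
i=1 t=1 v=4: DROP (t<6-4); WM=6
i=2 t=6 v=4: → [6,13),[5,12),[4,11),[3,10),[2,9),[1,8),[0,7); WM=6
i=3 t=20 v=1: → [20,27),[19,26),[18,25),[17,24),[16,23),[15,22),[14,21); WM=20; [0,7) fires=2 [1,8) fires=2 [2,9) fires=2 [3,10) fires=2 [4,11) fires=2 [5,12) fires=2 [6,13) fires=2
i=4 t=26 v=9: → [26,33),[25,32),[24,31),[23,30),[22,29),[21,28),[20,27); WM=26; [14,21) fires=1 [15,22) fires=1 [16,23) fires=1 [17,24) fires=1 [18,25) fires=1 [19,26) fires=1
i=5 t=14 v=4: DROP (t<26-4); WM=26
i=6 t=20 v=4: DROP (t<26-4); WM=26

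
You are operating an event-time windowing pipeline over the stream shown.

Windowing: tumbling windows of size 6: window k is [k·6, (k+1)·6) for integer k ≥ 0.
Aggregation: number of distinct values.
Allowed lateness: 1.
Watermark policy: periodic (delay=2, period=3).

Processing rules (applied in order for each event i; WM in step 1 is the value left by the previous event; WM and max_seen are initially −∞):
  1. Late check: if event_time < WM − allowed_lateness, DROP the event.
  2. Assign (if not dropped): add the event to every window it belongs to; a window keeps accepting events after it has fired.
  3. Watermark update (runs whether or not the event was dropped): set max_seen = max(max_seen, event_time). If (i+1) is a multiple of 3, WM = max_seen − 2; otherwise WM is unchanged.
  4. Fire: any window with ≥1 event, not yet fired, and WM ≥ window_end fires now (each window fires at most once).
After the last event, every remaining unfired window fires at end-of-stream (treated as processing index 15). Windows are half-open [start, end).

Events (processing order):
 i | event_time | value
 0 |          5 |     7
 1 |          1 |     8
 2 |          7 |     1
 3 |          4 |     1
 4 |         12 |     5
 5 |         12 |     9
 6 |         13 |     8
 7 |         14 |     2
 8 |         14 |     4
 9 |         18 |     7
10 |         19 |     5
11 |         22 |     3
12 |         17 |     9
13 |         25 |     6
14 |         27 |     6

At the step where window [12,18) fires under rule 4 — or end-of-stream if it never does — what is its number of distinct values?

i=0 t=5 v=7: → [0,6); WM=−∞
i=1 t=1 v=8: → [0,6); WM=−∞
i=2 t=7 v=1: → [6,12); WM=5
i=3 t=4 v=1: → [0,6); WM=5
i=4 t=12 v=5: → [12,18); WM=5
i=5 t=12 v=9: → [12,18); WM=10; [0,6) fires=3
i=6 t=13 v=8: → [12,18); WM=10
i=7 t=14 v=2: → [12,18); WM=10
i=8 t=14 v=4: → [12,18); WM=12; [6,12) fires=1
i=9 t=18 v=7: → [18,24); WM=12
i=10 t=19 v=5: → [18,24); WM=12
i=11 t=22 v=3: → [18,24); WM=20; [12,18) fires=5
i=12 t=17 v=9: DROP (t<20-1); WM=20
i=13 t=25 v=6: → [24,30); WM=20
i=14 t=27 v=6: → [24,30); WM=25; [18,24) fires=3

5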